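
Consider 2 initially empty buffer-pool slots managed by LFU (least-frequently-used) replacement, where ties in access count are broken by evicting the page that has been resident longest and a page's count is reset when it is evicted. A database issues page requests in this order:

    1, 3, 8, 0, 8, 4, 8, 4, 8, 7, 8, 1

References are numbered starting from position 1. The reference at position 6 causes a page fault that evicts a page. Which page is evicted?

pos 1: 1: miss, frames (1)
pos 2: 3: miss, frames (1 3)
pos 3: 8: miss, evict 1, frames (3 8)
pos 4: 0: miss, evict 3, frames (8 0)
pos 5: 8: hit
pos 6: 4: miss, evict 0, frames (8 4)
At position 6, page 0 is evicted.

0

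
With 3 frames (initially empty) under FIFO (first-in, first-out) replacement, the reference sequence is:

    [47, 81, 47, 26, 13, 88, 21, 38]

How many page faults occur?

47 -> fault, frames [47]
81 -> fault, frames [47, 81]
47 -> hit
26 -> fault, frames [47, 81, 26]
13 -> fault, evict 47, frames [81, 26, 13]
88 -> fault, evict 81, frames [26, 13, 88]
21 -> fault, evict 26, frames [13, 88, 21]
38 -> fault, evict 13, frames [88, 21, 38]
Page faults: 7.

7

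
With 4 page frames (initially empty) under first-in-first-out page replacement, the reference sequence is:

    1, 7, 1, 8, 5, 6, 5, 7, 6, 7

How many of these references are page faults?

5

1 → fault, frames {1}
7 → fault, frames {1,7}
1 → hit
8 → fault, frames {1,7,8}
5 → fault, frames {1,7,8,5}
6 → fault, evict 1, frames {7,8,5,6}
5 → hit
7 → hit
6 → hit
7 → hit
Page faults: 5.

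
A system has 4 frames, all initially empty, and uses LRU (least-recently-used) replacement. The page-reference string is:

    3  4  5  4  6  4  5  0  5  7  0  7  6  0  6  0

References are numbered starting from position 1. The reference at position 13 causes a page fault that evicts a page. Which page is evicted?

4

pos 1: 3: fault, frames {3}
pos 2: 4: fault, frames {3,4}
pos 3: 5: fault, frames {3,4,5}
pos 4: 4: hit
pos 5: 6: fault, frames {3,5,4,6}
pos 6: 4: hit
pos 7: 5: hit
pos 8: 0: fault, evict 3, frames {6,4,5,0}
pos 9: 5: hit
pos 10: 7: fault, evict 6, frames {4,0,5,7}
pos 11: 0: hit
pos 12: 7: hit
pos 13: 6: fault, evict 4, frames {5,0,7,6}
At position 13, page 4 is evicted.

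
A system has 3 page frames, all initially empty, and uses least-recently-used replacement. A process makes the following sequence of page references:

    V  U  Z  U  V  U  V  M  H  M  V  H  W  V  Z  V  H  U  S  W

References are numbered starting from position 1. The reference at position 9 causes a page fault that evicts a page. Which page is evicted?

U

pos 1: V -> miss, frames {V}
pos 2: U -> miss, frames {V,U}
pos 3: Z -> miss, frames {V,U,Z}
pos 4: U -> hit
pos 5: V -> hit
pos 6: U -> hit
pos 7: V -> hit
pos 8: M -> miss, evict Z, frames {U,V,M}
pos 9: H -> miss, evict U, frames {V,M,H}
At position 9, page U is evicted.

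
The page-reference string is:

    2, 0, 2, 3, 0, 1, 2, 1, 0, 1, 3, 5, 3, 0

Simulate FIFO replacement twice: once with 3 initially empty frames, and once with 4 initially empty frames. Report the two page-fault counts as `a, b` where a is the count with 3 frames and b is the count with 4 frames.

3 frames: F F . F . F F . F . F F . . → 8 faults.
4 frames: F F . F . F . . . . . F . . → 5 faults.
5 < 8: adding a frame reduced faults, as is typical.

8, 5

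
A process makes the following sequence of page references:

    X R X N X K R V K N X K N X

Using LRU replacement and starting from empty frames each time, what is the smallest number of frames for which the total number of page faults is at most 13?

2

f=1: 14 faults
f=2: 12 faults
f=3: 8 faults
f=4: 7 faults
f=5: 5 faults
Smallest f with faults ≤ 13 is 2.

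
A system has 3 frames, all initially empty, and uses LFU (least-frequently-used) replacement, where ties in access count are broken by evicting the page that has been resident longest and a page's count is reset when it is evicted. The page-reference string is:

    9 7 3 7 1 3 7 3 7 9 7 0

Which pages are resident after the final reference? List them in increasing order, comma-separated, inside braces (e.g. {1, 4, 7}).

9 → fault, frames (9)
7 → fault, frames (9 7)
3 → fault, frames (9 7 3)
7 → hit
1 → fault, evict 9, frames (7 3 1)
3 → hit
7 → hit
3 → hit
7 → hit
9 → fault, evict 1, frames (7 3 9)
7 → hit
0 → fault, evict 9, frames (7 3 0)

{0, 3, 7}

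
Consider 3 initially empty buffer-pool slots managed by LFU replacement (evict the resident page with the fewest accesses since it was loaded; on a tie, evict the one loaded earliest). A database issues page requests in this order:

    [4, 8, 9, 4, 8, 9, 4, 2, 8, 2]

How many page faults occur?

4 -> miss, frames [4]
8 -> miss, frames [4, 8]
9 -> miss, frames [4, 8, 9]
4 -> hit
8 -> hit
9 -> hit
4 -> hit
2 -> miss, evict 8, frames [4, 9, 2]
8 -> miss, evict 2, frames [4, 9, 8]
2 -> miss, evict 8, frames [4, 9, 2]
Page faults: 6.

6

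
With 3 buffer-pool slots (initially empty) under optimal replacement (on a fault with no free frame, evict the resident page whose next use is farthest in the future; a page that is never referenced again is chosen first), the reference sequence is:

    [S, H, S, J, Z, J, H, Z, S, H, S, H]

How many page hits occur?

S -> fault, frames (S)
H -> fault, frames (S H)
S -> hit
J -> fault, frames (S H J)
Z -> fault, evict S, frames (H J Z)
J -> hit
H -> hit
Z -> hit
S -> fault, evict Z, frames (H J S)
H -> hit
S -> hit
H -> hit
Hits: 7.

7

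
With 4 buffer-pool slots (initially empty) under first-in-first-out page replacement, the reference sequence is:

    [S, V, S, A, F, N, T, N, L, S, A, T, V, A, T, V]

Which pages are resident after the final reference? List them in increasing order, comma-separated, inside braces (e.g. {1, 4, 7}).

{A, S, T, V}

S → miss, frames [S]
V → miss, frames [S, V]
S → hit
A → miss, frames [S, V, A]
F → miss, frames [S, V, A, F]
N → miss, evict S, frames [V, A, F, N]
T → miss, evict V, frames [A, F, N, T]
N → hit
L → miss, evict A, frames [F, N, T, L]
S → miss, evict F, frames [N, T, L, S]
A → miss, evict N, frames [T, L, S, A]
T → hit
V → miss, evict T, frames [L, S, A, V]
A → hit
T → miss, evict L, frames [S, A, V, T]
V → hit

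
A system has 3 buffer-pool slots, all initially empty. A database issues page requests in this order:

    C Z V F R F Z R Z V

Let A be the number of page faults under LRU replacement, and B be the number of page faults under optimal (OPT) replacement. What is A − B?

Under LRU: F F F F F . F . . F → 7 faults.
Under OPT: F F F F F . . . . F → 6 faults.
A − B = 7 − 6 = 1.

1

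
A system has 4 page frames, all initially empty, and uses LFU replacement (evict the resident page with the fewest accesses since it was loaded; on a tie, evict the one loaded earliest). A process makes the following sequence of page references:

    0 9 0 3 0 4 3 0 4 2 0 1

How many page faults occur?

0 → miss, frames (0)
9 → miss, frames (0 9)
0 → hit
3 → miss, frames (0 9 3)
0 → hit
4 → miss, frames (0 9 3 4)
3 → hit
0 → hit
4 → hit
2 → miss, evict 9, frames (0 3 4 2)
0 → hit
1 → miss, evict 2, frames (0 3 4 1)
Page faults: 6.

6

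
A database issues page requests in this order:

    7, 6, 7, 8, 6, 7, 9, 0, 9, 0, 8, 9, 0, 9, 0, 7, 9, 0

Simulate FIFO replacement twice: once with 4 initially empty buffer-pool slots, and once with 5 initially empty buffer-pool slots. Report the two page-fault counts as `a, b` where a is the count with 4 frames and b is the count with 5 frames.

6, 5

4 frames: F F . F . . F F . . . . . . . F . . → 6 faults.
5 frames: F F . F . . F F . . . . . . . . . . → 5 faults.
5 < 6: adding a frame reduced faults, as is typical.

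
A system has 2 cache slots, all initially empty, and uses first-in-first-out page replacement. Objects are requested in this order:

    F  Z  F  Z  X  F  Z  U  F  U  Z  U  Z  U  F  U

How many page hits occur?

F → fault, frames {F}
Z → fault, frames {F,Z}
F → hit
Z → hit
X → fault, evict F, frames {Z,X}
F → fault, evict Z, frames {X,F}
Z → fault, evict X, frames {F,Z}
U → fault, evict F, frames {Z,U}
F → fault, evict Z, frames {U,F}
U → hit
Z → fault, evict U, frames {F,Z}
U → fault, evict F, frames {Z,U}
Z → hit
U → hit
F → fault, evict Z, frames {U,F}
U → hit
Hits: 6.

6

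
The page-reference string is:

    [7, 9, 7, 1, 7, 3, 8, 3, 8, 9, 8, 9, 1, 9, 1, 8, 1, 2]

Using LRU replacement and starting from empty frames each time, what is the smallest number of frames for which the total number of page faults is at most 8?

3

f=1: 18 faults
f=2: 9 faults
f=3: 8 faults
f=4: 8 faults
f=5: 6 faults
f=6: 6 faults
Smallest f with faults ≤ 8 is 3.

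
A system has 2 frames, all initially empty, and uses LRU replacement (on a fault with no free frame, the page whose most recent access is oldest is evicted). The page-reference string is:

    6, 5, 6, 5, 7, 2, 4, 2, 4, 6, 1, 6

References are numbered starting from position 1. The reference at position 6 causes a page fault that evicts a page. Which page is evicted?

pos 1: 6 → miss, frames {6}
pos 2: 5 → miss, frames {6,5}
pos 3: 6 → hit
pos 4: 5 → hit
pos 5: 7 → miss, evict 6, frames {5,7}
pos 6: 2 → miss, evict 5, frames {7,2}
At position 6, page 5 is evicted.

5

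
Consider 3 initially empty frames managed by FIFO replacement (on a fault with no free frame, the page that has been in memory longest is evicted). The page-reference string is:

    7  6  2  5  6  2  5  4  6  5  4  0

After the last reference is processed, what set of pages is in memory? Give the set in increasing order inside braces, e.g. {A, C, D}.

7 -> miss, frames (7)
6 -> miss, frames (7 6)
2 -> miss, frames (7 6 2)
5 -> miss, evict 7, frames (6 2 5)
6 -> hit
2 -> hit
5 -> hit
4 -> miss, evict 6, frames (2 5 4)
6 -> miss, evict 2, frames (5 4 6)
5 -> hit
4 -> hit
0 -> miss, evict 5, frames (4 6 0)

{0, 4, 6}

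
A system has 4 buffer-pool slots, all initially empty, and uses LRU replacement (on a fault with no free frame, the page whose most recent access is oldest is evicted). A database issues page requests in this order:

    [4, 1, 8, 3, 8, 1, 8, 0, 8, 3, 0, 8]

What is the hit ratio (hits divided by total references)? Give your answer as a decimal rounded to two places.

0.58

4 -> fault, frames [4]
1 -> fault, frames [4, 1]
8 -> fault, frames [4, 1, 8]
3 -> fault, frames [4, 1, 8, 3]
8 -> hit
1 -> hit
8 -> hit
0 -> fault, evict 4, frames [3, 1, 8, 0]
8 -> hit
3 -> hit
0 -> hit
8 -> hit
Hits: 7 of 12 references → 7/12 = 0.5833.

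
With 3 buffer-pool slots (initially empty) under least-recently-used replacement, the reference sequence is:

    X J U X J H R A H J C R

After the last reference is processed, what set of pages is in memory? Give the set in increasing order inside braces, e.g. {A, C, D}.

X -> miss, frames [X]
J -> miss, frames [X, J]
U -> miss, frames [X, J, U]
X -> hit
J -> hit
H -> miss, evict U, frames [X, J, H]
R -> miss, evict X, frames [J, H, R]
A -> miss, evict J, frames [H, R, A]
H -> hit
J -> miss, evict R, frames [A, H, J]
C -> miss, evict A, frames [H, J, C]
R -> miss, evict H, frames [J, C, R]

{C, J, R}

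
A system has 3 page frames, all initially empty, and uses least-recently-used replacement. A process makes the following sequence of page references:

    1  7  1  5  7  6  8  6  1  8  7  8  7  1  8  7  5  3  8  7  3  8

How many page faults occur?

1: fault, frames (1)
7: fault, frames (1 7)
1: hit
5: fault, frames (7 1 5)
7: hit
6: fault, evict 1, frames (5 7 6)
8: fault, evict 5, frames (7 6 8)
6: hit
1: fault, evict 7, frames (8 6 1)
8: hit
7: fault, evict 6, frames (1 8 7)
8: hit
7: hit
1: hit
8: hit
7: hit
5: fault, evict 1, frames (8 7 5)
3: fault, evict 8, frames (7 5 3)
8: fault, evict 7, frames (5 3 8)
7: fault, evict 5, frames (3 8 7)
3: hit
8: hit
Page faults: 11.

11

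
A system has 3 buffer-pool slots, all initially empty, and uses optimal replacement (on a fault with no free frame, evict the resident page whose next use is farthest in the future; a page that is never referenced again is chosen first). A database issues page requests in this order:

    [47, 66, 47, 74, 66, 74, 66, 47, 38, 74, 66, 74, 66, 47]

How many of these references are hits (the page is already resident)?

9

47 → fault, frames (47)
66 → fault, frames (47 66)
47 → hit
74 → fault, frames (47 66 74)
66 → hit
74 → hit
66 → hit
47 → hit
38 → fault, evict 47, frames (66 74 38)
74 → hit
66 → hit
74 → hit
66 → hit
47 → fault, evict 38, frames (66 74 47)
Hits: 9.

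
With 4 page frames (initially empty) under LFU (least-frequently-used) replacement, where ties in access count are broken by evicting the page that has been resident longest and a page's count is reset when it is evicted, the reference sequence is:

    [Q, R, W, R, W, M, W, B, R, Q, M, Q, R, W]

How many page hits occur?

Q: miss, frames {Q}
R: miss, frames {Q,R}
W: miss, frames {Q,R,W}
R: hit
W: hit
M: miss, frames {Q,R,W,M}
W: hit
B: miss, evict Q, frames {R,W,M,B}
R: hit
Q: miss, evict M, frames {R,W,B,Q}
M: miss, evict B, frames {R,W,Q,M}
Q: hit
R: hit
W: hit
Hits: 7.

7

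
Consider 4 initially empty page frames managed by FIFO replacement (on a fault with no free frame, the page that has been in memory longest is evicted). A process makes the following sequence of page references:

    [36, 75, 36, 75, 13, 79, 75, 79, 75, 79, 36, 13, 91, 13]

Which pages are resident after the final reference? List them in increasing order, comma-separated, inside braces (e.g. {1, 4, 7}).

36: fault, frames [36]
75: fault, frames [36, 75]
36: hit
75: hit
13: fault, frames [36, 75, 13]
79: fault, frames [36, 75, 13, 79]
75: hit
79: hit
75: hit
79: hit
36: hit
13: hit
91: fault, evict 36, frames [75, 13, 79, 91]
13: hit

{13, 75, 79, 91}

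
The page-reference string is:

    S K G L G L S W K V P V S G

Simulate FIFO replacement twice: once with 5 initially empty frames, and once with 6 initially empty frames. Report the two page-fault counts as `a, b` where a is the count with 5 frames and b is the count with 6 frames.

9, 8

5 frames: F F F F . . . F . F F . F F → 9 faults.
6 frames: F F F F . . . F . F F . F . → 8 faults.
8 < 9: adding a frame reduced faults, as is typical.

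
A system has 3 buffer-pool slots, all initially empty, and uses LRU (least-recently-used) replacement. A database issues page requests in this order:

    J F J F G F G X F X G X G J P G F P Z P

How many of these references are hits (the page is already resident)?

12

J → fault, frames {J}
F → fault, frames {J,F}
J → hit
F → hit
G → fault, frames {J,F,G}
F → hit
G → hit
X → fault, evict J, frames {F,G,X}
F → hit
X → hit
G → hit
X → hit
G → hit
J → fault, evict F, frames {X,G,J}
P → fault, evict X, frames {G,J,P}
G → hit
F → fault, evict J, frames {P,G,F}
P → hit
Z → fault, evict G, frames {F,P,Z}
P → hit
Hits: 12.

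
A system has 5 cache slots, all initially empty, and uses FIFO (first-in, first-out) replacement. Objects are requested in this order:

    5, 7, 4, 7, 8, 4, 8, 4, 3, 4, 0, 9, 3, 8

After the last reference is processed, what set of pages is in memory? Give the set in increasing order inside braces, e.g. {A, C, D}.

{0, 3, 4, 8, 9}

5 → fault, frames (5)
7 → fault, frames (5 7)
4 → fault, frames (5 7 4)
7 → hit
8 → fault, frames (5 7 4 8)
4 → hit
8 → hit
4 → hit
3 → fault, frames (5 7 4 8 3)
4 → hit
0 → fault, evict 5, frames (7 4 8 3 0)
9 → fault, evict 7, frames (4 8 3 0 9)
3 → hit
8 → hit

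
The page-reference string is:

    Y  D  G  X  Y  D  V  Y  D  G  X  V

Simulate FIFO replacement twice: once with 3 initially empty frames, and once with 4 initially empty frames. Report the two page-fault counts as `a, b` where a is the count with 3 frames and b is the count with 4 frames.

9, 10

3 frames: F F F F F F F . . F F . → 9 faults.
4 frames: F F F F . . F F F F F F → 10 faults.
10 > 9: adding a frame increased faults — Belady's anomaly.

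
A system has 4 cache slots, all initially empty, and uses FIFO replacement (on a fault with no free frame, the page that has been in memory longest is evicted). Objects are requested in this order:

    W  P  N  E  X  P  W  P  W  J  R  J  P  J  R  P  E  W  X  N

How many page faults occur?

13

W -> fault, frames [W]
P -> fault, frames [W, P]
N -> fault, frames [W, P, N]
E -> fault, frames [W, P, N, E]
X -> fault, evict W, frames [P, N, E, X]
P -> hit
W -> fault, evict P, frames [N, E, X, W]
P -> fault, evict N, frames [E, X, W, P]
W -> hit
J -> fault, evict E, frames [X, W, P, J]
R -> fault, evict X, frames [W, P, J, R]
J -> hit
P -> hit
J -> hit
R -> hit
P -> hit
E -> fault, evict W, frames [P, J, R, E]
W -> fault, evict P, frames [J, R, E, W]
X -> fault, evict J, frames [R, E, W, X]
N -> fault, evict R, frames [E, W, X, N]
Page faults: 13.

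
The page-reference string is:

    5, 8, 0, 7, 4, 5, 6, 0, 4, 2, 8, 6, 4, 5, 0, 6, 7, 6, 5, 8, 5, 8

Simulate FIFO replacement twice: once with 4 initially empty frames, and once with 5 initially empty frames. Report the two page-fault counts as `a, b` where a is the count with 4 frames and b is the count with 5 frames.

17, 12

4 frames: F F F F F F F F . F F . F F F F F . . F F . → 17 faults.
5 frames: F F F F F . F . . F F . . F F . F F . . . . → 12 faults.
12 < 17: adding a frame reduced faults, as is typical.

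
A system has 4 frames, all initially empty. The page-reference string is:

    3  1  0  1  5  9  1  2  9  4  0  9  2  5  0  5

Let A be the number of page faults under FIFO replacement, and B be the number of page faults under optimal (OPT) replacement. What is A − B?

Under FIFO: F F F . F F . F . F F . . F . . → 9 faults.
Under OPT: F F F . F F . F . F . . . F . . → 8 faults.
A − B = 9 − 8 = 1.

1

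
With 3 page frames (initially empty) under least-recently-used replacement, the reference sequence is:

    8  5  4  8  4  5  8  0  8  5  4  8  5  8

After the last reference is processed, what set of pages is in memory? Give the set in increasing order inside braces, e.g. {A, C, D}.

8 → miss, frames {8}
5 → miss, frames {8,5}
4 → miss, frames {8,5,4}
8 → hit
4 → hit
5 → hit
8 → hit
0 → miss, evict 4, frames {5,8,0}
8 → hit
5 → hit
4 → miss, evict 0, frames {8,5,4}
8 → hit
5 → hit
8 → hit

{4, 5, 8}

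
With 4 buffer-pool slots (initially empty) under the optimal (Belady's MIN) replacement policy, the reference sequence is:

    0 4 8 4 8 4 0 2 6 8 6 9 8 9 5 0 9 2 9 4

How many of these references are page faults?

0: miss, frames {0}
4: miss, frames {0,4}
8: miss, frames {0,4,8}
4: hit
8: hit
4: hit
0: hit
2: miss, frames {0,4,8,2}
6: miss, evict 4, frames {0,8,2,6}
8: hit
6: hit
9: miss, evict 6, frames {0,8,2,9}
8: hit
9: hit
5: miss, evict 8, frames {0,2,9,5}
0: hit
9: hit
2: hit
9: hit
4: miss, evict 5, frames {0,2,9,4}
Page faults: 8.

8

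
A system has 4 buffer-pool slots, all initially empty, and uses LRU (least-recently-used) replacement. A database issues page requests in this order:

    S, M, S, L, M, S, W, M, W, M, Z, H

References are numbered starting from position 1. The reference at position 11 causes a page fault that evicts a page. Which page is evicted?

pos 1: S -> miss, frames [S]
pos 2: M -> miss, frames [S, M]
pos 3: S -> hit
pos 4: L -> miss, frames [M, S, L]
pos 5: M -> hit
pos 6: S -> hit
pos 7: W -> miss, frames [L, M, S, W]
pos 8: M -> hit
pos 9: W -> hit
pos 10: M -> hit
pos 11: Z -> miss, evict L, frames [S, W, M, Z]
At position 11, page L is evicted.

L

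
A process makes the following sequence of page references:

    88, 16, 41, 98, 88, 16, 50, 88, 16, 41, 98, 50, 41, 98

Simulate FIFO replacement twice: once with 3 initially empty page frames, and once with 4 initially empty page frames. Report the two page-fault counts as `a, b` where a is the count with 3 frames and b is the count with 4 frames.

3 frames: F F F F F F F . . F F . . . → 9 faults.
4 frames: F F F F . . F F F F F F . . → 10 faults.
10 > 9: adding a frame increased faults — Belady's anomaly.

9, 10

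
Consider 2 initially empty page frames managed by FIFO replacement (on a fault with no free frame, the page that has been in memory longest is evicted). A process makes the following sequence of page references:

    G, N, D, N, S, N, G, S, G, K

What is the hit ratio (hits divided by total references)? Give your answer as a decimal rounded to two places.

G -> miss, frames (G)
N -> miss, frames (G N)
D -> miss, evict G, frames (N D)
N -> hit
S -> miss, evict N, frames (D S)
N -> miss, evict D, frames (S N)
G -> miss, evict S, frames (N G)
S -> miss, evict N, frames (G S)
G -> hit
K -> miss, evict G, frames (S K)
Hits: 2 of 10 references → 2/10 = 0.2000.

0.20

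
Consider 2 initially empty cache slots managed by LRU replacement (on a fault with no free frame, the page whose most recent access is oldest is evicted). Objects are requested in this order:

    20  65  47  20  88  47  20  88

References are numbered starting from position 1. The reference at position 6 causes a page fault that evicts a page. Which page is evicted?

20

pos 1: 20 → miss, frames (20)
pos 2: 65 → miss, frames (20 65)
pos 3: 47 → miss, evict 20, frames (65 47)
pos 4: 20 → miss, evict 65, frames (47 20)
pos 5: 88 → miss, evict 47, frames (20 88)
pos 6: 47 → miss, evict 20, frames (88 47)
At position 6, page 20 is evicted.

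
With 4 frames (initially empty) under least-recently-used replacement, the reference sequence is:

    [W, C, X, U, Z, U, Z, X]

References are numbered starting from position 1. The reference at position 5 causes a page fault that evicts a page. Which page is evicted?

pos 1: W -> fault, frames (W)
pos 2: C -> fault, frames (W C)
pos 3: X -> fault, frames (W C X)
pos 4: U -> fault, frames (W C X U)
pos 5: Z -> fault, evict W, frames (C X U Z)
At position 5, page W is evicted.

W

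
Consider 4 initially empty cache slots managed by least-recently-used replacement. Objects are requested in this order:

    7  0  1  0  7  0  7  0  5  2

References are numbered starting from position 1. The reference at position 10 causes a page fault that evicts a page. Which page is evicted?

1

pos 1: 7 -> fault, frames (7)
pos 2: 0 -> fault, frames (7 0)
pos 3: 1 -> fault, frames (7 0 1)
pos 4: 0 -> hit
pos 5: 7 -> hit
pos 6: 0 -> hit
pos 7: 7 -> hit
pos 8: 0 -> hit
pos 9: 5 -> fault, frames (1 7 0 5)
pos 10: 2 -> fault, evict 1, frames (7 0 5 2)
At position 10, page 1 is evicted.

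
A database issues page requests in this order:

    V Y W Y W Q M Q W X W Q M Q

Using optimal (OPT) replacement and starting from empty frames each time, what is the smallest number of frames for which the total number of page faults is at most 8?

3

f=1: 14 faults
f=2: 9 faults
f=3: 7 faults
f=4: 6 faults
f=5: 6 faults
f=6: 6 faults
Smallest f with faults ≤ 8 is 3.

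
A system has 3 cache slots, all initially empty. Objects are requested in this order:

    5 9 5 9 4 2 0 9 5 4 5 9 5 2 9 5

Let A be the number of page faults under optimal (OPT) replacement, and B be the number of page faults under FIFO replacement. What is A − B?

Under OPT: F F . . F F F . . F . . . F . . → 7 faults.
Under FIFO: F F . . F F F F F F . . . F F F → 11 faults.
A − B = 7 − 11 = -4.

-4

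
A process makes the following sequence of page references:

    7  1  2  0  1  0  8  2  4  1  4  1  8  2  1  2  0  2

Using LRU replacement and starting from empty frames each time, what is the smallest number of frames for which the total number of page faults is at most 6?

5

f=1: 18 faults
f=2: 13 faults
f=3: 11 faults
f=4: 8 faults
f=5: 6 faults
f=6: 6 faults
Smallest f with faults ≤ 6 is 5.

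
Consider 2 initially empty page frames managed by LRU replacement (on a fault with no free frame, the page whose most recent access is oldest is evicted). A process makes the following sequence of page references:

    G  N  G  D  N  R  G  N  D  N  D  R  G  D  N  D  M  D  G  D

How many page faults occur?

G → miss, frames [G]
N → miss, frames [G, N]
G → hit
D → miss, evict N, frames [G, D]
N → miss, evict G, frames [D, N]
R → miss, evict D, frames [N, R]
G → miss, evict N, frames [R, G]
N → miss, evict R, frames [G, N]
D → miss, evict G, frames [N, D]
N → hit
D → hit
R → miss, evict N, frames [D, R]
G → miss, evict D, frames [R, G]
D → miss, evict R, frames [G, D]
N → miss, evict G, frames [D, N]
D → hit
M → miss, evict N, frames [D, M]
D → hit
G → miss, evict M, frames [D, G]
D → hit
Page faults: 14.

14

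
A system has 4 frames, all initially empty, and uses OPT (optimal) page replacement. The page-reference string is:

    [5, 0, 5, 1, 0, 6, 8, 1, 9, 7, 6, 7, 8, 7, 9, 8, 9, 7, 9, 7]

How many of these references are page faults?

7

5: miss, frames (5)
0: miss, frames (5 0)
5: hit
1: miss, frames (5 0 1)
0: hit
6: miss, frames (5 0 1 6)
8: miss, evict 0, frames (5 1 6 8)
1: hit
9: miss, evict 1, frames (5 6 8 9)
7: miss, evict 5, frames (6 8 9 7)
6: hit
7: hit
8: hit
7: hit
9: hit
8: hit
9: hit
7: hit
9: hit
7: hit
Page faults: 7.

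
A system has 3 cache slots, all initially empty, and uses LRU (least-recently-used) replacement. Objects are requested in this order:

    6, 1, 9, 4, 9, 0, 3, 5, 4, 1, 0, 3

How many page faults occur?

6: miss, frames (6)
1: miss, frames (6 1)
9: miss, frames (6 1 9)
4: miss, evict 6, frames (1 9 4)
9: hit
0: miss, evict 1, frames (4 9 0)
3: miss, evict 4, frames (9 0 3)
5: miss, evict 9, frames (0 3 5)
4: miss, evict 0, frames (3 5 4)
1: miss, evict 3, frames (5 4 1)
0: miss, evict 5, frames (4 1 0)
3: miss, evict 4, frames (1 0 3)
Page faults: 11.

11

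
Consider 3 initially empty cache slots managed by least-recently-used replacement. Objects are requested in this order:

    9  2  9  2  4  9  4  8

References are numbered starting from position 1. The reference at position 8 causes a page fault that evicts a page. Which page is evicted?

2

pos 1: 9 -> fault, frames [9]
pos 2: 2 -> fault, frames [9, 2]
pos 3: 9 -> hit
pos 4: 2 -> hit
pos 5: 4 -> fault, frames [9, 2, 4]
pos 6: 9 -> hit
pos 7: 4 -> hit
pos 8: 8 -> fault, evict 2, frames [9, 4, 8]
At position 8, page 2 is evicted.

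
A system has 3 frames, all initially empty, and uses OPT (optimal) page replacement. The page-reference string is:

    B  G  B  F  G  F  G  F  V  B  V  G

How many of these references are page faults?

B -> fault, frames (B)
G -> fault, frames (B G)
B -> hit
F -> fault, frames (B G F)
G -> hit
F -> hit
G -> hit
F -> hit
V -> fault, evict F, frames (B G V)
B -> hit
V -> hit
G -> hit
Page faults: 4.

4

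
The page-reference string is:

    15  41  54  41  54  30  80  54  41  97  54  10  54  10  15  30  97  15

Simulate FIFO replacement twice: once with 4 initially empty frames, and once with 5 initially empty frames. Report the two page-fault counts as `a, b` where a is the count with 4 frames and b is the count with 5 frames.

11, 8

4 frames: F F F . . F F . . F . F F . F F F . → 11 faults.
5 frames: F F F . . F F . . F . F . . F . . . → 8 faults.
8 < 11: adding a frame reduced faults, as is typical.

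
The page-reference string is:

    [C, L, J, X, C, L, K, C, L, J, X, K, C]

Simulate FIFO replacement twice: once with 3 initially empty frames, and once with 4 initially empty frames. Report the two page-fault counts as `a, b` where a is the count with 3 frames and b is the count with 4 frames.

10, 11

3 frames: F F F F F F F . . F F . F → 10 faults.
4 frames: F F F F . . F F F F F F F → 11 faults.
11 > 10: adding a frame increased faults — Belady's anomaly.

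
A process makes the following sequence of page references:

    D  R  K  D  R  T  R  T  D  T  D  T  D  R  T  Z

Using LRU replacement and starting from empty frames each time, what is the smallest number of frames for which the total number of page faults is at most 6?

f=1: 16 faults
f=2: 10 faults
f=3: 5 faults
f=4: 5 faults
f=5: 5 faults
Smallest f with faults ≤ 6 is 3.

3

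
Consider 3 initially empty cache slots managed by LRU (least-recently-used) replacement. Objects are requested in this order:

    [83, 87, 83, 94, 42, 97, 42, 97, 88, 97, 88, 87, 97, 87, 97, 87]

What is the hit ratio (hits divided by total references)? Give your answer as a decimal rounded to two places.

83 -> fault, frames [83]
87 -> fault, frames [83, 87]
83 -> hit
94 -> fault, frames [87, 83, 94]
42 -> fault, evict 87, frames [83, 94, 42]
97 -> fault, evict 83, frames [94, 42, 97]
42 -> hit
97 -> hit
88 -> fault, evict 94, frames [42, 97, 88]
97 -> hit
88 -> hit
87 -> fault, evict 42, frames [97, 88, 87]
97 -> hit
87 -> hit
97 -> hit
87 -> hit
Hits: 9 of 16 references → 9/16 = 0.5625.

0.56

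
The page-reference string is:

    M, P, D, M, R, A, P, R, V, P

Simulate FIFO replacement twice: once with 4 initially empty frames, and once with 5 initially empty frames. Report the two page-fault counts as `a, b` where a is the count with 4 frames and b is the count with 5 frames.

4 frames: F F F . F F . . F F → 7 faults.
5 frames: F F F . F F . . F . → 6 faults.
6 < 7: adding a frame reduced faults, as is typical.

7, 6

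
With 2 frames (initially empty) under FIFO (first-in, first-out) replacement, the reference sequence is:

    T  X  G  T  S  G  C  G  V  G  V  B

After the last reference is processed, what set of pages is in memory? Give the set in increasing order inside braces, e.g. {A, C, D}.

T: fault, frames {T}
X: fault, frames {T,X}
G: fault, evict T, frames {X,G}
T: fault, evict X, frames {G,T}
S: fault, evict G, frames {T,S}
G: fault, evict T, frames {S,G}
C: fault, evict S, frames {G,C}
G: hit
V: fault, evict G, frames {C,V}
G: fault, evict C, frames {V,G}
V: hit
B: fault, evict V, frames {G,B}

{B, G}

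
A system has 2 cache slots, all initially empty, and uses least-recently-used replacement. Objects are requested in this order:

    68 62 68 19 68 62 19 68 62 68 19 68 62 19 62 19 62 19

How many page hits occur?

68: miss, frames (68)
62: miss, frames (68 62)
68: hit
19: miss, evict 62, frames (68 19)
68: hit
62: miss, evict 19, frames (68 62)
19: miss, evict 68, frames (62 19)
68: miss, evict 62, frames (19 68)
62: miss, evict 19, frames (68 62)
68: hit
19: miss, evict 62, frames (68 19)
68: hit
62: miss, evict 19, frames (68 62)
19: miss, evict 68, frames (62 19)
62: hit
19: hit
62: hit
19: hit
Hits: 8.

8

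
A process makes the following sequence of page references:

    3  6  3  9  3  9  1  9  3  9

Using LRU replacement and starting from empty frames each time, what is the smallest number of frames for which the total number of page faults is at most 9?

f=1: 10 faults
f=2: 5 faults
f=3: 4 faults
f=4: 4 faults
Smallest f with faults ≤ 9 is 2.

2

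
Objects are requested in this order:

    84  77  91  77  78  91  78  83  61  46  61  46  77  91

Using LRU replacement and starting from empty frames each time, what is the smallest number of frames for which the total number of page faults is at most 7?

f=1: 14 faults
f=2: 10 faults
f=3: 9 faults
f=4: 9 faults
f=5: 9 faults
f=6: 7 faults
f=7: 7 faults
Smallest f with faults ≤ 7 is 6.

6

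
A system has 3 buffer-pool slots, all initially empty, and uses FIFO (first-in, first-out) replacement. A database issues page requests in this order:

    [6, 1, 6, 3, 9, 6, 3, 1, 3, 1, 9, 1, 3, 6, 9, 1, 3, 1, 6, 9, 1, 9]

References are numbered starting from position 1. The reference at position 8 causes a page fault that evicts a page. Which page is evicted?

pos 1: 6: miss, frames [6]
pos 2: 1: miss, frames [6, 1]
pos 3: 6: hit
pos 4: 3: miss, frames [6, 1, 3]
pos 5: 9: miss, evict 6, frames [1, 3, 9]
pos 6: 6: miss, evict 1, frames [3, 9, 6]
pos 7: 3: hit
pos 8: 1: miss, evict 3, frames [9, 6, 1]
At position 8, page 3 is evicted.

3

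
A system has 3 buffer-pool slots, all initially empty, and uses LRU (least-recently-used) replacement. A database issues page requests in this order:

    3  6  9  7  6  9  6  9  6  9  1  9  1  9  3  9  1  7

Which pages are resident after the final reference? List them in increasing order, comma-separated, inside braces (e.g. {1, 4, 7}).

3 -> fault, frames (3)
6 -> fault, frames (3 6)
9 -> fault, frames (3 6 9)
7 -> fault, evict 3, frames (6 9 7)
6 -> hit
9 -> hit
6 -> hit
9 -> hit
6 -> hit
9 -> hit
1 -> fault, evict 7, frames (6 9 1)
9 -> hit
1 -> hit
9 -> hit
3 -> fault, evict 6, frames (1 9 3)
9 -> hit
1 -> hit
7 -> fault, evict 3, frames (9 1 7)

{1, 7, 9}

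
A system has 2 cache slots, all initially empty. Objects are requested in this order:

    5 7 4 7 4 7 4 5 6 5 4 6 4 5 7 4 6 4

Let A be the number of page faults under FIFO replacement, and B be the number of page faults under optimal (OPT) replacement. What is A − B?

Under FIFO: F F F . . . . F F . F . . F F F F . → 10 faults.
Under OPT: F F F . . . . F F . F . . F F . F . → 9 faults.
A − B = 10 − 9 = 1.

1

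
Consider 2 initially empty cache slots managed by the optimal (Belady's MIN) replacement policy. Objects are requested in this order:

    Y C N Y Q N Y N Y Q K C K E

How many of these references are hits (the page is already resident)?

5

Y: fault, frames (Y)
C: fault, frames (Y C)
N: fault, evict C, frames (Y N)
Y: hit
Q: fault, evict Y, frames (N Q)
N: hit
Y: fault, evict Q, frames (N Y)
N: hit
Y: hit
Q: fault, evict Y, frames (N Q)
K: fault, evict Q, frames (N K)
C: fault, evict N, frames (K C)
K: hit
E: fault, evict C, frames (K E)
Hits: 5.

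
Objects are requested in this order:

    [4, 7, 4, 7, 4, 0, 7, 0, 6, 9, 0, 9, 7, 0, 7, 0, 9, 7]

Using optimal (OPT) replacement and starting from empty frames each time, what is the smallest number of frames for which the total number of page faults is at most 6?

3

f=1: 18 faults
f=2: 7 faults
f=3: 5 faults
f=4: 5 faults
f=5: 5 faults
Smallest f with faults ≤ 6 is 3.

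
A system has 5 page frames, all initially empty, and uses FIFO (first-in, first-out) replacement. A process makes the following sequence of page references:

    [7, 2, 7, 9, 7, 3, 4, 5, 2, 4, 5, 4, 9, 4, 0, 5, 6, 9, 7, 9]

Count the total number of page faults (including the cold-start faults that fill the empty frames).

7: miss, frames [7]
2: miss, frames [7, 2]
7: hit
9: miss, frames [7, 2, 9]
7: hit
3: miss, frames [7, 2, 9, 3]
4: miss, frames [7, 2, 9, 3, 4]
5: miss, evict 7, frames [2, 9, 3, 4, 5]
2: hit
4: hit
5: hit
4: hit
9: hit
4: hit
0: miss, evict 2, frames [9, 3, 4, 5, 0]
5: hit
6: miss, evict 9, frames [3, 4, 5, 0, 6]
9: miss, evict 3, frames [4, 5, 0, 6, 9]
7: miss, evict 4, frames [5, 0, 6, 9, 7]
9: hit
Page faults: 10.

10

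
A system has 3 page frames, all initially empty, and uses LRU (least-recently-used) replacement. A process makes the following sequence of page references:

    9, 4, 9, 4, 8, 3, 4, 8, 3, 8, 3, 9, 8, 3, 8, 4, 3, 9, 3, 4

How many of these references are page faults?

7

9: fault, frames {9}
4: fault, frames {9,4}
9: hit
4: hit
8: fault, frames {9,4,8}
3: fault, evict 9, frames {4,8,3}
4: hit
8: hit
3: hit
8: hit
3: hit
9: fault, evict 4, frames {8,3,9}
8: hit
3: hit
8: hit
4: fault, evict 9, frames {3,8,4}
3: hit
9: fault, evict 8, frames {4,3,9}
3: hit
4: hit
Page faults: 7.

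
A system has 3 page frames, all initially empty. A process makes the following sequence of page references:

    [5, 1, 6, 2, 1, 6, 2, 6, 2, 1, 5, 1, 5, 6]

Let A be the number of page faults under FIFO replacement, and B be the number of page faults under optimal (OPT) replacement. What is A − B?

Under FIFO: F F F F . . . . . . F F . F → 7 faults.
Under OPT: F F F F . . . . . . F . . . → 5 faults.
A − B = 7 − 5 = 2.

2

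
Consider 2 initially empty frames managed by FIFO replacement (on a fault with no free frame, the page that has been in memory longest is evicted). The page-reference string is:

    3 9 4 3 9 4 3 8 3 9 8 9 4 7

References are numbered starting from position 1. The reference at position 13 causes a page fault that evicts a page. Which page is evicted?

8

pos 1: 3 → fault, frames {3}
pos 2: 9 → fault, frames {3,9}
pos 3: 4 → fault, evict 3, frames {9,4}
pos 4: 3 → fault, evict 9, frames {4,3}
pos 5: 9 → fault, evict 4, frames {3,9}
pos 6: 4 → fault, evict 3, frames {9,4}
pos 7: 3 → fault, evict 9, frames {4,3}
pos 8: 8 → fault, evict 4, frames {3,8}
pos 9: 3 → hit
pos 10: 9 → fault, evict 3, frames {8,9}
pos 11: 8 → hit
pos 12: 9 → hit
pos 13: 4 → fault, evict 8, frames {9,4}
At position 13, page 8 is evicted.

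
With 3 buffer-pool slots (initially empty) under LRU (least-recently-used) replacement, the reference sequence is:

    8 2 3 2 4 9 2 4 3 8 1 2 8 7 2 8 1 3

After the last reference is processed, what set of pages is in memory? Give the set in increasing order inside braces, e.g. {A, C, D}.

{1, 3, 8}

8 → miss, frames (8)
2 → miss, frames (8 2)
3 → miss, frames (8 2 3)
2 → hit
4 → miss, evict 8, frames (3 2 4)
9 → miss, evict 3, frames (2 4 9)
2 → hit
4 → hit
3 → miss, evict 9, frames (2 4 3)
8 → miss, evict 2, frames (4 3 8)
1 → miss, evict 4, frames (3 8 1)
2 → miss, evict 3, frames (8 1 2)
8 → hit
7 → miss, evict 1, frames (2 8 7)
2 → hit
8 → hit
1 → miss, evict 7, frames (2 8 1)
3 → miss, evict 2, frames (8 1 3)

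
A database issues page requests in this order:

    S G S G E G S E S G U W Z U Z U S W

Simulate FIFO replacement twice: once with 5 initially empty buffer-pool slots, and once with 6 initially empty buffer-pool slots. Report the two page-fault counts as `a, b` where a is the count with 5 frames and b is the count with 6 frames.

5 frames: F F . . F . . . . . F F F . . . F . → 7 faults.
6 frames: F F . . F . . . . . F F F . . . . . → 6 faults.
6 < 7: adding a frame reduced faults, as is typical.

7, 6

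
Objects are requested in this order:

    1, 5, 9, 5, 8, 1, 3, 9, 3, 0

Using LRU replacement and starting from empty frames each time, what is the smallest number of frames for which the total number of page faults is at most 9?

f=1: 10 faults
f=2: 8 faults
f=3: 8 faults
f=4: 7 faults
f=5: 6 faults
f=6: 6 faults
Smallest f with faults ≤ 9 is 2.

2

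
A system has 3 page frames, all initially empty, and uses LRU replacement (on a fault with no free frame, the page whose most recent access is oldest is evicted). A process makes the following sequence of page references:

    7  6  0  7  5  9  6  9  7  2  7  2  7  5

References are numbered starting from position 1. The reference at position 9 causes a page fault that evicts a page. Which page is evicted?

5

pos 1: 7 → miss, frames (7)
pos 2: 6 → miss, frames (7 6)
pos 3: 0 → miss, frames (7 6 0)
pos 4: 7 → hit
pos 5: 5 → miss, evict 6, frames (0 7 5)
pos 6: 9 → miss, evict 0, frames (7 5 9)
pos 7: 6 → miss, evict 7, frames (5 9 6)
pos 8: 9 → hit
pos 9: 7 → miss, evict 5, frames (6 9 7)
At position 9, page 5 is evicted.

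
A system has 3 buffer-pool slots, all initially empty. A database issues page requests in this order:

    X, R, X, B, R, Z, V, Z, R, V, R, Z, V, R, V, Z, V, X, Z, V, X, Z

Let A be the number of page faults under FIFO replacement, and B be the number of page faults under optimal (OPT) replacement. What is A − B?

3

Under FIFO: F F . F . F F . F . . . . . . . . F F F . . → 9 faults.
Under OPT: F F . F . F F . . . . . . . . . . F . . . . → 6 faults.
A − B = 9 − 6 = 3.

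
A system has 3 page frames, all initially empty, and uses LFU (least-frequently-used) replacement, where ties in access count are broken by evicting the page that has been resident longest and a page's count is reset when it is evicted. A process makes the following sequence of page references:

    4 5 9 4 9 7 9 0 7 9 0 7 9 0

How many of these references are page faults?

9

4 → miss, frames (4)
5 → miss, frames (4 5)
9 → miss, frames (4 5 9)
4 → hit
9 → hit
7 → miss, evict 5, frames (4 9 7)
9 → hit
0 → miss, evict 7, frames (4 9 0)
7 → miss, evict 0, frames (4 9 7)
9 → hit
0 → miss, evict 7, frames (4 9 0)
7 → miss, evict 0, frames (4 9 7)
9 → hit
0 → miss, evict 7, frames (4 9 0)
Page faults: 9.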